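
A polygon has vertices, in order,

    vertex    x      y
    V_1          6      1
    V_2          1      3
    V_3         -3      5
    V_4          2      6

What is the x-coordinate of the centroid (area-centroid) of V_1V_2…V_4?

Apply the surveyor's formula. First the cross-terms c_i = x_i·y_{i+1} − x_{i+1}·y_i:
  17, 14, -28, -34  ⇒  2A = -31, A = -15.5.
Then Σ (x_i + x_{i+1})·c_i = -153, so x̄ = -153 / (6·(-15.5)) = 51/31.

51/31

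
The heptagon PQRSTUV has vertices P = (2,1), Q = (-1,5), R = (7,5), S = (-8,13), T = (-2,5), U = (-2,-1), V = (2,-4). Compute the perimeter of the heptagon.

|PQ| = √((-3)² + (4)²) = √25 = 5
|QR| = √((8)² + (0)²) = √64 = 8
|RS| = √((-15)² + (8)²) = √289 = 17
|ST| = √((6)² + (-8)²) = √100 = 10
|TU| = √((0)² + (-6)²) = √36 = 6
|UV| = √((4)² + (-3)²) = √25 = 5
|VP| = √((0)² + (5)²) = √25 = 5
Perimeter = 5 + 8 + 17 + 10 + 6 + 5 + 5 = 56.

56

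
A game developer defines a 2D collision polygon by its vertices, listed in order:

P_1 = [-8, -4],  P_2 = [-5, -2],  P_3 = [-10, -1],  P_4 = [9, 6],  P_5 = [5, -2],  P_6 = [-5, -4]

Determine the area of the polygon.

80

Cross-terms: -4, -15, -51, -48, -30, -12  ⇒  Σ = -160
Area = |Σ|/2 = 80.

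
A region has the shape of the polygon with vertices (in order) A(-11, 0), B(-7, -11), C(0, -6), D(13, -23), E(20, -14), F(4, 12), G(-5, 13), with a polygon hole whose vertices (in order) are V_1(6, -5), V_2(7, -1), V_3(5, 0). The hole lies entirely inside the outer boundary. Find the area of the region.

Outer boundary:
Apply the shoelace formula: 2A = Σ (x_i·y_{i+1} − x_{i+1}·y_i), indices taken mod 7.
Cross-terms: 121, 42, 78, 278, 296, 112, 143  ⇒  Σ = 1070
Area = |Σ|/2 = 535.
Hole:
Σ = (29) + (5) + (-25) = 9
Area = |Σ|/2 = 4.5.
Net area = 535 − 4.5 = 530.5.

530.5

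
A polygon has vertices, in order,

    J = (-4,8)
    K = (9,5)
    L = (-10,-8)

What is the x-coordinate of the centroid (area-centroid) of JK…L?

Apply the shoelace (surveyor's) formula. First the cross-terms c_i = x_i·y_{i+1} − x_{i+1}·y_i:
  -92, -22, -112  ⇒  2A = -226, A = -113.
Then Σ (x_i + x_{i+1})·c_i = 1130, so x̄ = 1130 / (6·(-113)) = -5/3.

-5/3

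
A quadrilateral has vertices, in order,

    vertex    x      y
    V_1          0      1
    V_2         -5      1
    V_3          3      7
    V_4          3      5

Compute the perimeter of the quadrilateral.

22

|V_1V_2| = √((-5)² + (0)²) = √25 = 5
|V_2V_3| = √((8)² + (6)²) = √100 = 10
|V_3V_4| = √((0)² + (-2)²) = √4 = 2
|V_4V_1| = √((-3)² + (-4)²) = √25 = 5
Perimeter = 5 + 10 + 2 + 5 = 22.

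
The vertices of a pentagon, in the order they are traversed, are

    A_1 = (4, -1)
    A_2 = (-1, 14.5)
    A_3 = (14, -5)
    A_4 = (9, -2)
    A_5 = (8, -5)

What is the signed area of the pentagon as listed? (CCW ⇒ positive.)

Apply Gauss's area formula: 2A = Σ (x_i·y_{i+1} − x_{i+1}·y_i), indices taken mod 5.
Σ = (57) + (-198) + (17) + (-29) + (12) = -141
Signed area = Σ/2 = -70.5 (negative ⇒ clockwise traversal).

-70.5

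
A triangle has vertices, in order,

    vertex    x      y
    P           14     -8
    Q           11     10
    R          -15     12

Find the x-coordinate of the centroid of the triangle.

10/3

Apply Gauss's area formula. First the cross-terms c_i = x_i·y_{i+1} − x_{i+1}·y_i:
  228, 282, -48  ⇒  2A = 462, A = 231.
Then Σ (x_i + x_{i+1})·c_i = 4620, so x̄ = 4620 / (6·231) = 10/3.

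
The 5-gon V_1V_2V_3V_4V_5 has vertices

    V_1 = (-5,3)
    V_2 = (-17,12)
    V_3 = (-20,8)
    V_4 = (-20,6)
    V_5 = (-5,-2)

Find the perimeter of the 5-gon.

|V_1V_2| = √((-12)² + (9)²) = √225 = 15
|V_2V_3| = √((-3)² + (-4)²) = √25 = 5
|V_3V_4| = √((0)² + (-2)²) = √4 = 2
|V_4V_5| = √((15)² + (-8)²) = √289 = 17
|V_5V_1| = √((0)² + (5)²) = √25 = 5
Perimeter = 15 + 5 + 2 + 17 + 5 = 44.

44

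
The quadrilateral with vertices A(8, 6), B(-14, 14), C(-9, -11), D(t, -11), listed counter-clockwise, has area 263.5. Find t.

-8

Write out the shoelace sum; only the two edges meeting at D involve t:
2·Area = [((-9)·(-11) − t·(-11)) + (t·6 − 8·(-11))] + 476
       = 17·t + 663 = 527
⇒ t = -8.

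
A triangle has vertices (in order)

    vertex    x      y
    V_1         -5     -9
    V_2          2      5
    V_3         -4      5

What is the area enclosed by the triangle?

Apply the shoelace (surveyor's) formula: 2A = Σ (x_i·y_{i+1} − x_{i+1}·y_i), indices taken mod 3.
Σ = (-7) + (30) + (61) = 84
Area = |Σ|/2 = 42.

42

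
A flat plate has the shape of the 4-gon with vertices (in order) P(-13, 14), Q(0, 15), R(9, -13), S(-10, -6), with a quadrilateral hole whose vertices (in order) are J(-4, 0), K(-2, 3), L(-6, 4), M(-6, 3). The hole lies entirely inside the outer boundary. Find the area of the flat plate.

Outer boundary:
Apply the surveyor's formula: 2A = Σ (x_i·y_{i+1} − x_{i+1}·y_i), indices taken mod 4.
P→Q: (-13)(15) − (0)(14) = -195
Q→R: (0)(-13) − (9)(15) = -135
R→S: (9)(-6) − (-10)(-13) = -184
S→P: (-10)(14) − (-13)(-6) = -218
Σ = -732
Area = |Σ|/2 = 366.
Hole:
Apply the surveyor's formula: 2A = Σ (x_i·y_{i+1} − x_{i+1}·y_i), indices taken mod 4.
J→K: (-4)(3) − (-2)(0) = -12
K→L: (-2)(4) − (-6)(3) = 10
L→M: (-6)(3) − (-6)(4) = 6
M→J: (-6)(0) − (-4)(3) = 12
Σ = 16
Area = |Σ|/2 = 8.
Net area = 366 − 8 = 358.

358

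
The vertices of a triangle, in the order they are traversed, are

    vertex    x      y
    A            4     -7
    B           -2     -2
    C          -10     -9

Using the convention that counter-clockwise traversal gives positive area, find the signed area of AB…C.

Σ = (-22) + (-2) + (106) = 82
Signed area = Σ/2 = 41 (positive ⇒ counter-clockwise traversal).

41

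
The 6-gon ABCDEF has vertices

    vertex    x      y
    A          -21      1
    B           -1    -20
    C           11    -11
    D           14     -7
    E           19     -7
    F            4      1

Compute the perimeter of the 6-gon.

|AB| = √((20)² + (-21)²) = √841 = 29
|BC| = √((12)² + (9)²) = √225 = 15
|CD| = √((3)² + (4)²) = √25 = 5
|DE| = √((5)² + (0)²) = √25 = 5
|EF| = √((-15)² + (8)²) = √289 = 17
|FA| = √((-25)² + (0)²) = √625 = 25
Perimeter = 29 + 15 + 5 + 5 + 17 + 25 = 96.

96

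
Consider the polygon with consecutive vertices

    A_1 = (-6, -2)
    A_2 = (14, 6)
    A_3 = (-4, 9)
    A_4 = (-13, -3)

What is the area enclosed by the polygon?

139.5

Apply the shoelace (surveyor's) formula: 2A = Σ (x_i·y_{i+1} − x_{i+1}·y_i), indices taken mod 4.
Cross-terms: -8, 150, 129, 8  ⇒  Σ = 279
Area = |Σ|/2 = 139.5.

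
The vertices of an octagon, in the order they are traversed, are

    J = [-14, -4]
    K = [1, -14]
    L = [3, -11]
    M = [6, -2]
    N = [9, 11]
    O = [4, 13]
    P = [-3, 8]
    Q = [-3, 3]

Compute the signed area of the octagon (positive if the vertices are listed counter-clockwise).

J→K: (-14)(-14) − (1)(-4) = 200
K→L: (1)(-11) − (3)(-14) = 31
L→M: (3)(-2) − (6)(-11) = 60
M→N: (6)(11) − (9)(-2) = 84
N→O: (9)(13) − (4)(11) = 73
O→P: (4)(8) − (-3)(13) = 71
P→Q: (-3)(3) − (-3)(8) = 15
Q→J: (-3)(-4) − (-14)(3) = 54
Σ = 588
Signed area = Σ/2 = 294 (positive ⇒ counter-clockwise traversal).

294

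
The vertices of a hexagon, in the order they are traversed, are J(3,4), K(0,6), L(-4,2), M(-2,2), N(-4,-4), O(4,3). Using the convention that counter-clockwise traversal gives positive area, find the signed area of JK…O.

32.5

Apply the surveyor's formula: 2A = Σ (x_i·y_{i+1} − x_{i+1}·y_i), indices taken mod 6.
J→K: (3)(6) − (0)(4) = 18
K→L: (0)(2) − (-4)(6) = 24
L→M: (-4)(2) − (-2)(2) = -4
M→N: (-2)(-4) − (-4)(2) = 16
N→O: (-4)(3) − (4)(-4) = 4
O→J: (4)(4) − (3)(3) = 7
Σ = 65
Signed area = Σ/2 = 32.5 (positive ⇒ counter-clockwise traversal).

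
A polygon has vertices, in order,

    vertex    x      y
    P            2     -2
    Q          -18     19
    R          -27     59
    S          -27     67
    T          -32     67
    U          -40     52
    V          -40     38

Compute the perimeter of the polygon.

|PQ| = √((-20)² + (21)²) = √841 = 29
|QR| = √((-9)² + (40)²) = √1681 = 41
|RS| = √((0)² + (8)²) = √64 = 8
|ST| = √((-5)² + (0)²) = √25 = 5
|TU| = √((-8)² + (-15)²) = √289 = 17
|UV| = √((0)² + (-14)²) = √196 = 14
|VP| = √((42)² + (-40)²) = √3364 = 58
Perimeter = 29 + 41 + 8 + 5 + 17 + 14 + 58 = 172.

172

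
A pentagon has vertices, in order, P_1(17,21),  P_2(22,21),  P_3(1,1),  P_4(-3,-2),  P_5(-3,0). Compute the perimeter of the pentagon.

|P_1P_2| = √((5)² + (0)²) = √25 = 5
|P_2P_3| = √((-21)² + (-20)²) = √841 = 29
|P_3P_4| = √((-4)² + (-3)²) = √25 = 5
|P_4P_5| = √((0)² + (2)²) = √4 = 2
|P_5P_1| = √((20)² + (21)²) = √841 = 29
Perimeter = 5 + 29 + 5 + 2 + 29 = 70.

70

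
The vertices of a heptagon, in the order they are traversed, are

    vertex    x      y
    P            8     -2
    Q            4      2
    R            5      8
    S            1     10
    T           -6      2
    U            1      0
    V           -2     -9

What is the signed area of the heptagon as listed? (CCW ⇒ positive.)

107.5

Σ = (24) + (22) + (42) + (62) + (-2) + (-9) + (76) = 215
Signed area = Σ/2 = 107.5 (positive ⇒ counter-clockwise traversal).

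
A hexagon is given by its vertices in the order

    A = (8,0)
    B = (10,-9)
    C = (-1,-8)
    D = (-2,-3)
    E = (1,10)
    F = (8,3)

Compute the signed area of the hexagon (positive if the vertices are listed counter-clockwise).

Cross-terms: -72, -89, -13, -17, -77, -24  ⇒  Σ = -292
Signed area = Σ/2 = -146 (negative ⇒ clockwise traversal).

-146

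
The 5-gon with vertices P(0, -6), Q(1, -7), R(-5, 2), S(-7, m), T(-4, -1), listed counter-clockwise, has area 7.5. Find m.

Write out the shoelace sum; only the two edges meeting at S involve m:
2·Area = [((-5)·m − (-7)·2) + ((-7)·(-1) − (-4)·m)] + -3
       = -1·m + 18 = 15
⇒ m = 3.

3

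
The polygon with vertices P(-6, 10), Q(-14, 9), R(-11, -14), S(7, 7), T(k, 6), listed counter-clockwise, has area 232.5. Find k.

Write out the shoelace sum; only the two edges meeting at T involve k:
2·Area = [(7·6 − k·7) + (k·10 − (-6)·6)] + 402
       = 3·k + 480 = 465
⇒ k = -5.

-5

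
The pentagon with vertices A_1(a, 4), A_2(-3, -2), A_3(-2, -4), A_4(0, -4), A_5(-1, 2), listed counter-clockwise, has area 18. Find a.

Write out the shoelace sum; only the two edges meeting at A_1 involve a:
2·Area = [((-1)·4 − a·2) + (a·(-2) − (-3)·4)] + 12
       = -4·a + 20 = 36
⇒ a = -4.

-4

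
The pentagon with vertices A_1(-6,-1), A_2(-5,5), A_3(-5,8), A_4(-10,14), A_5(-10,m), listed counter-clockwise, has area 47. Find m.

4

The doubled signed area Σ (x_i y_{i+1} − x_{i+1} y_i) is linear in m.
With m=0 it equals 110; the coefficient of m is -4 (from the two edges through A_5).
So -4·m + 110 = 2·47 = 94 ⇒ m = 4.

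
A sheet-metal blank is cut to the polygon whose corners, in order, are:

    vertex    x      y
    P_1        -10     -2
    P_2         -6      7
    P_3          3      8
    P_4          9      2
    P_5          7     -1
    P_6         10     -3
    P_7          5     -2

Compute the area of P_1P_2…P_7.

Σ = (-82) + (-69) + (-66) + (-23) + (-11) + (-5) + (-30) = -286
Area = |Σ|/2 = 143.

143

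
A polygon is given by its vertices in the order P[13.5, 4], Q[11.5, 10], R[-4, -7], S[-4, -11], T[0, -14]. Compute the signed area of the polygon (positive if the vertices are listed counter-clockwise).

154.75

Apply the shoelace (surveyor's) formula: 2A = Σ (x_i·y_{i+1} − x_{i+1}·y_i), indices taken mod 5.
P→Q: (13.5)(10) − (11.5)(4) = 89
Q→R: (11.5)(-7) − (-4)(10) = -40.5
R→S: (-4)(-11) − (-4)(-7) = 16
S→T: (-4)(-14) − (0)(-11) = 56
T→P: (0)(4) − (13.5)(-14) = 189
Σ = 309.5
Signed area = Σ/2 = 154.75 (positive ⇒ counter-clockwise traversal).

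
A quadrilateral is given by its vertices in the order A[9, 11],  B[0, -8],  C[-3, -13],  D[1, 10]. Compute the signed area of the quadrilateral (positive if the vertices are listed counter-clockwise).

Apply the shoelace formula: 2A = Σ (x_i·y_{i+1} − x_{i+1}·y_i), indices taken mod 4.
Σ = (-72) + (-24) + (-17) + (-79) = -192
Signed area = Σ/2 = -96 (negative ⇒ clockwise traversal).

-96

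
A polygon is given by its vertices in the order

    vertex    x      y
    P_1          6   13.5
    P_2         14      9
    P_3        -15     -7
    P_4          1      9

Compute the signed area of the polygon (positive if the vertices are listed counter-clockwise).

-133.25

Apply Gauss's area formula: 2A = Σ (x_i·y_{i+1} − x_{i+1}·y_i), indices taken mod 4.
Cross-terms: -135, 37, -128, -40.5  ⇒  Σ = -266.5
Signed area = Σ/2 = -133.25 (negative ⇒ clockwise traversal).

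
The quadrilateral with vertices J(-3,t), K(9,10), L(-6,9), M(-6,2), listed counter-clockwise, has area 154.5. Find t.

Write out the shoelace sum; only the two edges meeting at J involve t:
2·Area = [((-6)·t − (-3)·2) + ((-3)·10 − 9·t)] + 183
       = -15·t + 159 = 309
⇒ t = -10.

-10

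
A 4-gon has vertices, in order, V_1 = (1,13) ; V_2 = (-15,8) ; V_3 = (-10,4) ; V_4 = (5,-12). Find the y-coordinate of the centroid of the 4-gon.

3.15

Apply the shoelace formula. First the cross-terms c_i = x_i·y_{i+1} − x_{i+1}·y_i:
  203, 20, 100, 77  ⇒  2A = 400, A = 200.
Then Σ (y_i + y_{i+1})·c_i = 3780, so ȳ = 3780 / (6·200) = 3.15.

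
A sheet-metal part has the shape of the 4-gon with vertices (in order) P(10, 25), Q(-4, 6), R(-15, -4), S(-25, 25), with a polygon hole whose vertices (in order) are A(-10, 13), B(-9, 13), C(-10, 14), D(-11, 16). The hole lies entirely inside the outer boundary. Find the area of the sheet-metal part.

541

Outer boundary:
Σ = (160) + (106) + (-475) + (-875) = -1084
Area = |Σ|/2 = 542.
Hole:
Apply the shoelace (surveyor's) formula: 2A = Σ (x_i·y_{i+1} − x_{i+1}·y_i), indices taken mod 4.
Cross-terms: -13, 4, -6, 17  ⇒  Σ = 2
Area = |Σ|/2 = 1.
Net area = 542 − 1 = 541.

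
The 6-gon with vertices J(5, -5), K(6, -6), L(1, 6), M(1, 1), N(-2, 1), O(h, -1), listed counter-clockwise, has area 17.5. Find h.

The doubled signed area Σ (x_i y_{i+1} − x_{i+1} y_i) is linear in h.
With h=0 it equals 47; the coefficient of h is -6 (from the two edges through O).
So -6·h + 47 = 2·17.5 = 35 ⇒ h = 2.

2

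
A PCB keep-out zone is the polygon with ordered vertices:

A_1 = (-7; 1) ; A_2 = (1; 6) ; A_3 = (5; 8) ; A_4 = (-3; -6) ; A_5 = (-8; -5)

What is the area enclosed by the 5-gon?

73.5

Σ = (-43) + (-22) + (-6) + (-33) + (-43) = -147
Area = |Σ|/2 = 73.5.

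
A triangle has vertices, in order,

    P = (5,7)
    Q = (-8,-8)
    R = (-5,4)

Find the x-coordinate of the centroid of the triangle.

Apply the shoelace formula. First the cross-terms c_i = x_i·y_{i+1} − x_{i+1}·y_i:
  16, -72, -55  ⇒  2A = -111, A = -55.5.
Then Σ (x_i + x_{i+1})·c_i = 888, so x̄ = 888 / (6·(-55.5)) = -8/3.

-8/3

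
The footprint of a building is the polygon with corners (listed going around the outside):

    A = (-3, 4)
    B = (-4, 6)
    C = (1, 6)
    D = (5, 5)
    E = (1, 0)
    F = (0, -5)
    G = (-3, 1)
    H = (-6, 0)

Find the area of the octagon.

Σ = (-2) + (-30) + (-25) + (-5) + (-5) + (-15) + (6) + (-24) = -100
Area = |Σ|/2 = 50.

50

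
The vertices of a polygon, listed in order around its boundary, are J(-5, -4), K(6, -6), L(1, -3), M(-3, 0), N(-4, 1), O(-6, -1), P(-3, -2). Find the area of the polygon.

Apply the shoelace (surveyor's) formula: 2A = Σ (x_i·y_{i+1} − x_{i+1}·y_i), indices taken mod 7.
Σ = (54) + (-12) + (-9) + (-3) + (10) + (9) + (2) = 51
Area = |Σ|/2 = 25.5.

25.5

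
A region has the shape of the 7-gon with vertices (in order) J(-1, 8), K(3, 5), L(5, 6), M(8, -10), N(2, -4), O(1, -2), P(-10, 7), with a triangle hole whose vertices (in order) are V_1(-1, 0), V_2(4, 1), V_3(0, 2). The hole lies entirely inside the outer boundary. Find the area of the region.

111.5

Outer boundary:
J→K: (-1)(5) − (3)(8) = -29
K→L: (3)(6) − (5)(5) = -7
L→M: (5)(-10) − (8)(6) = -98
M→N: (8)(-4) − (2)(-10) = -12
N→O: (2)(-2) − (1)(-4) = 0
O→P: (1)(7) − (-10)(-2) = -13
P→J: (-10)(8) − (-1)(7) = -73
Σ = -232
Area = |Σ|/2 = 116.
Hole:
Apply the shoelace (surveyor's) formula: 2A = Σ (x_i·y_{i+1} − x_{i+1}·y_i), indices taken mod 3.
Σ = (-1) + (8) + (2) = 9
Area = |Σ|/2 = 4.5.
Net area = 116 − 4.5 = 111.5.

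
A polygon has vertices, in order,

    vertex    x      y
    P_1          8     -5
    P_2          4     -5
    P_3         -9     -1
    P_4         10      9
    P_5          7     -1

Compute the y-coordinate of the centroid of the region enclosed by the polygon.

Apply the shoelace formula. First the cross-terms c_i = x_i·y_{i+1} − x_{i+1}·y_i:
  -20, -49, -71, -73, -27  ⇒  2A = -240, A = -120.
Then Σ (y_i + y_{i+1})·c_i = -496, so ȳ = -496 / (6·(-120)) = 31/45.

31/45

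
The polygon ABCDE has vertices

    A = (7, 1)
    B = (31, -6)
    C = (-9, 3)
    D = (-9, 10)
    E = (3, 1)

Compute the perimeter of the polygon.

92

|AB| = √((24)² + (-7)²) = √625 = 25
|BC| = √((-40)² + (9)²) = √1681 = 41
|CD| = √((0)² + (7)²) = √49 = 7
|DE| = √((12)² + (-9)²) = √225 = 15
|EA| = √((4)² + (0)²) = √16 = 4
Perimeter = 25 + 41 + 7 + 15 + 4 = 92.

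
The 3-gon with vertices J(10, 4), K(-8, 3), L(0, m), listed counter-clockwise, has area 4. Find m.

Write out the shoelace sum; only the two edges meeting at L involve m:
2·Area = [((-8)·m − 0·3) + (0·4 − 10·m)] + 62
       = -18·m + 62 = 8
⇒ m = 3.

3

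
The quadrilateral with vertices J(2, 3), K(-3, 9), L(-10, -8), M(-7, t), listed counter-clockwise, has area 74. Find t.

The doubled signed area Σ (x_i y_{i+1} − x_{i+1} y_i) is linear in t.
With t=0 it equals 64; the coefficient of t is -12 (from the two edges through M).
So -12·t + 64 = 2·74 = 148 ⇒ t = -7.

-7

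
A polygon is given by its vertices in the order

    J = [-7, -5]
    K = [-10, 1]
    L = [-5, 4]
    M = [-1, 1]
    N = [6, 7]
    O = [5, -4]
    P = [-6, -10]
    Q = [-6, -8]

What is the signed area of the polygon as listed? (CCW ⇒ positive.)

-138.5

Apply the shoelace formula: 2A = Σ (x_i·y_{i+1} − x_{i+1}·y_i), indices taken mod 8.
Σ = (-57) + (-35) + (-1) + (-13) + (-59) + (-74) + (-12) + (-26) = -277
Signed area = Σ/2 = -138.5 (negative ⇒ clockwise traversal).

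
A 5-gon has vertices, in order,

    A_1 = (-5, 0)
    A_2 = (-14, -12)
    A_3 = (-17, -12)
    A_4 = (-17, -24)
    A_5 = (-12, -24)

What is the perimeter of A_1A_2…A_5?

60

|A_1A_2| = √((-9)² + (-12)²) = √225 = 15
|A_2A_3| = √((-3)² + (0)²) = √9 = 3
|A_3A_4| = √((0)² + (-12)²) = √144 = 12
|A_4A_5| = √((5)² + (0)²) = √25 = 5
|A_5A_1| = √((7)² + (24)²) = √625 = 25
Perimeter = 15 + 3 + 12 + 5 + 25 = 60.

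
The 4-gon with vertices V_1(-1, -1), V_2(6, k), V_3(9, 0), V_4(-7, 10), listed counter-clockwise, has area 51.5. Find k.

1

The doubled signed area Σ (x_i y_{i+1} − x_{i+1} y_i) is linear in k.
With k=0 it equals 113; the coefficient of k is -10 (from the two edges through V_2).
So -10·k + 113 = 2·51.5 = 103 ⇒ k = 1.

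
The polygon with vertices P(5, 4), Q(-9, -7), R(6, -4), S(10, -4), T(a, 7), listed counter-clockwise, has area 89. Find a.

Write out the shoelace sum; only the two edges meeting at T involve a:
2·Area = [(10·7 − a·(-4)) + (a·4 − 5·7)] + 95
       = 8·a + 130 = 178
⇒ a = 6.

6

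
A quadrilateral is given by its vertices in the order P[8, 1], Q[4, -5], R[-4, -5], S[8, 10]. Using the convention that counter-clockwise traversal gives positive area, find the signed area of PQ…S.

Apply the surveyor's formula: 2A = Σ (x_i·y_{i+1} − x_{i+1}·y_i), indices taken mod 4.
Cross-terms: -44, -40, 0, -72  ⇒  Σ = -156
Signed area = Σ/2 = -78 (negative ⇒ clockwise traversal).

-78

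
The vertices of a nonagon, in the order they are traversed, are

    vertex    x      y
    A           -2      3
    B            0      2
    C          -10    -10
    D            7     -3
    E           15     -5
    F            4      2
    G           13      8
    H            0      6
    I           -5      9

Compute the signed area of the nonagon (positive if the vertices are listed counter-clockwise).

Σ = (-4) + (20) + (100) + (10) + (50) + (6) + (78) + (30) + (3) = 293
Signed area = Σ/2 = 146.5 (positive ⇒ counter-clockwise traversal).

146.5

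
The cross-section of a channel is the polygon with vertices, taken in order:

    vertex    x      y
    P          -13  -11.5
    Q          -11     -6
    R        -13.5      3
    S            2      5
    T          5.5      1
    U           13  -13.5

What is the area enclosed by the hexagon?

Apply the shoelace (surveyor's) formula: 2A = Σ (x_i·y_{i+1} − x_{i+1}·y_i), indices taken mod 6.
Cross-terms: -48.5, -114, -73.5, -25.5, -87.25, -325  ⇒  Σ = -673.75
Area = |Σ|/2 = 336.875.

336.875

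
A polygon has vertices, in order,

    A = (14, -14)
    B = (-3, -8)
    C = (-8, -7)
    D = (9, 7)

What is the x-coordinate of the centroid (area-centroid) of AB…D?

Apply the shoelace formula. First the cross-terms c_i = x_i·y_{i+1} − x_{i+1}·y_i:
  -154, -43, 7, -224  ⇒  2A = -414, A = -207.
Then Σ (x_i + x_{i+1})·c_i = -6366, so x̄ = -6366 / (6·(-207)) = 1061/207.

1061/207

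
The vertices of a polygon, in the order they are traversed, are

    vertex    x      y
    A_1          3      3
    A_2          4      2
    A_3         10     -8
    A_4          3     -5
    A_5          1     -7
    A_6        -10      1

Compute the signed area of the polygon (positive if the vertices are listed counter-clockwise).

-101

Cross-terms: -6, -52, -26, -16, -69, -33  ⇒  Σ = -202
Signed area = Σ/2 = -101 (negative ⇒ clockwise traversal).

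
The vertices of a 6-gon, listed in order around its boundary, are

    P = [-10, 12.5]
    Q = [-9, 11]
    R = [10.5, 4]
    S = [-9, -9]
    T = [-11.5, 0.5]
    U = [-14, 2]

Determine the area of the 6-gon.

Σ = (2.5) + (-151.5) + (-58.5) + (-108) + (-16) + (-155) = -486.5
Area = |Σ|/2 = 243.25.

243.25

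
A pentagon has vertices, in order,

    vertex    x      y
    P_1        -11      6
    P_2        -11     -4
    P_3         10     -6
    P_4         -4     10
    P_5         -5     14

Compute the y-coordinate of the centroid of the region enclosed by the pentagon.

Apply the shoelace (surveyor's) formula. First the cross-terms c_i = x_i·y_{i+1} − x_{i+1}·y_i:
  110, 106, 76, -6, 124  ⇒  2A = 410, A = 205.
Then Σ (y_i + y_{i+1})·c_i = 1800, so ȳ = 1800 / (6·205) = 60/41.

60/41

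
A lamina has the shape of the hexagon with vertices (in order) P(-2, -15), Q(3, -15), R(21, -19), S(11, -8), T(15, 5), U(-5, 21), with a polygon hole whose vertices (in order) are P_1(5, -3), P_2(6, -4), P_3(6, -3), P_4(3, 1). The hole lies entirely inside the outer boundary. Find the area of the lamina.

Outer boundary:
Apply the shoelace (surveyor's) formula: 2A = Σ (x_i·y_{i+1} − x_{i+1}·y_i), indices taken mod 6.
Cross-terms: 75, 258, 41, 175, 340, 117  ⇒  Σ = 1006
Area = |Σ|/2 = 503.
Hole:
Apply the shoelace formula: 2A = Σ (x_i·y_{i+1} − x_{i+1}·y_i), indices taken mod 4.
Cross-terms: -2, 6, 15, -14  ⇒  Σ = 5
Area = |Σ|/2 = 2.5.
Net area = 503 − 2.5 = 500.5.

500.5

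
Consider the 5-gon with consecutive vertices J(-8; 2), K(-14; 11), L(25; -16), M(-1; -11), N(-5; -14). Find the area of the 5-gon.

282.5

Apply the shoelace (surveyor's) formula: 2A = Σ (x_i·y_{i+1} − x_{i+1}·y_i), indices taken mod 5.
Σ = (-60) + (-51) + (-291) + (-41) + (-122) = -565
Area = |Σ|/2 = 282.5.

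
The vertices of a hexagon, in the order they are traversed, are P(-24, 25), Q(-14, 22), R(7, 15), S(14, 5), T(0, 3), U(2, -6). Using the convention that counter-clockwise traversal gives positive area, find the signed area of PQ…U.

-387.5

Σ = (-178) + (-364) + (-175) + (42) + (-6) + (-94) = -775
Signed area = Σ/2 = -387.5 (negative ⇒ clockwise traversal).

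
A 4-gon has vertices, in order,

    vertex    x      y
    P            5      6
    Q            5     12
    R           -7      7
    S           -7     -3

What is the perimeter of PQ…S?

44

|PQ| = √((0)² + (6)²) = √36 = 6
|QR| = √((-12)² + (-5)²) = √169 = 13
|RS| = √((0)² + (-10)²) = √100 = 10
|SP| = √((12)² + (9)²) = √225 = 15
Perimeter = 6 + 13 + 10 + 15 = 44.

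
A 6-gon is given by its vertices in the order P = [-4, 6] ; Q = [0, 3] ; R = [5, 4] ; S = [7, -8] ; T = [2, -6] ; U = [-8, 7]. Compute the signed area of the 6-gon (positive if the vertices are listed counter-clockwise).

-87.5

P→Q: (-4)(3) − (0)(6) = -12
Q→R: (0)(4) − (5)(3) = -15
R→S: (5)(-8) − (7)(4) = -68
S→T: (7)(-6) − (2)(-8) = -26
T→U: (2)(7) − (-8)(-6) = -34
U→P: (-8)(6) − (-4)(7) = -20
Σ = -175
Signed area = Σ/2 = -87.5 (negative ⇒ clockwise traversal).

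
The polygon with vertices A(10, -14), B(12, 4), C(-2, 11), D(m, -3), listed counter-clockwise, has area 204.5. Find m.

Write out the shoelace sum; only the two edges meeting at D involve m:
2·Area = [((-2)·(-3) − m·11) + (m·(-14) − 10·(-3))] + 348
       = -25·m + 384 = 409
⇒ m = -1.

-1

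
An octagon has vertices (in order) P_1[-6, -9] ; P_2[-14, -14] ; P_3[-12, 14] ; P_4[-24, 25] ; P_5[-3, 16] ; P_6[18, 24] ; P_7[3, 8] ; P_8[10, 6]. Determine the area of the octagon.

Apply the shoelace (surveyor's) formula: 2A = Σ (x_i·y_{i+1} − x_{i+1}·y_i), indices taken mod 8.
Σ = (-42) + (-364) + (36) + (-309) + (-360) + (72) + (-62) + (-54) = -1083
Area = |Σ|/2 = 541.5.

541.5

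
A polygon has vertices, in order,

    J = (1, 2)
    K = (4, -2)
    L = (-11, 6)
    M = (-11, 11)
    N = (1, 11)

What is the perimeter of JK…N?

48

|JK| = √((3)² + (-4)²) = √25 = 5
|KL| = √((-15)² + (8)²) = √289 = 17
|LM| = √((0)² + (5)²) = √25 = 5
|MN| = √((12)² + (0)²) = √144 = 12
|NJ| = √((0)² + (-9)²) = √81 = 9
Perimeter = 5 + 17 + 5 + 12 + 9 = 48.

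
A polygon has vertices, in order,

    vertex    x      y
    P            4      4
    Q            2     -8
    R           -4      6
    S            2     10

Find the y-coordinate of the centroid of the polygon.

2.5

Apply the surveyor's formula. First the cross-terms c_i = x_i·y_{i+1} − x_{i+1}·y_i:
  -40, -20, -52, -32  ⇒  2A = -144, A = -72.
Then Σ (y_i + y_{i+1})·c_i = -1080, so ȳ = -1080 / (6·(-72)) = 2.5.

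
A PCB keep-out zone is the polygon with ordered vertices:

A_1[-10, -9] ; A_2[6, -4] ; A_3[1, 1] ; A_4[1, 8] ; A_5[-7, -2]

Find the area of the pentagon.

104

Apply the shoelace formula: 2A = Σ (x_i·y_{i+1} − x_{i+1}·y_i), indices taken mod 5.
A_1→A_2: (-10)(-4) − (6)(-9) = 94
A_2→A_3: (6)(1) − (1)(-4) = 10
A_3→A_4: (1)(8) − (1)(1) = 7
A_4→A_5: (1)(-2) − (-7)(8) = 54
A_5→A_1: (-7)(-9) − (-10)(-2) = 43
Σ = 208
Area = |Σ|/2 = 104.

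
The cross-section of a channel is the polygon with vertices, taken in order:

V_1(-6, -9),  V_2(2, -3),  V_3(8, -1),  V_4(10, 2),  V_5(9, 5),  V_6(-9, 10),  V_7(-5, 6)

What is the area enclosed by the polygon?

Σ = (36) + (22) + (26) + (32) + (135) + (-4) + (81) = 328
Area = |Σ|/2 = 164.

164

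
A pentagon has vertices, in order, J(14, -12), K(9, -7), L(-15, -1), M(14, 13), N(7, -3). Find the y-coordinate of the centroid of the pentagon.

215/138

Apply the shoelace formula. First the cross-terms c_i = x_i·y_{i+1} − x_{i+1}·y_i:
  10, -114, -181, -133, -42  ⇒  2A = -460, A = -230.
Then Σ (y_i + y_{i+1})·c_i = -2150, so ȳ = -2150 / (6·(-230)) = 215/138.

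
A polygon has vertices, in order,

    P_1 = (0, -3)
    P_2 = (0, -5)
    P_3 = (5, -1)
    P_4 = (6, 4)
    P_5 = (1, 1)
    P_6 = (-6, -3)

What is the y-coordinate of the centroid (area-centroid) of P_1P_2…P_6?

Apply the shoelace formula. First the cross-terms c_i = x_i·y_{i+1} − x_{i+1}·y_i:
  0, 25, 26, 2, 3, 18  ⇒  2A = 74, A = 37.
Then Σ (y_i + y_{i+1})·c_i = -176, so ȳ = -176 / (6·37) = -88/111.

-88/111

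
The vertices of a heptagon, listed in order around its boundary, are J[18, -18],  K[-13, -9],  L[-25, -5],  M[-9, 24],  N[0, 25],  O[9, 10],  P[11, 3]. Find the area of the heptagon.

993

Σ = (-396) + (-160) + (-645) + (-225) + (-225) + (-83) + (-252) = -1986
Area = |Σ|/2 = 993.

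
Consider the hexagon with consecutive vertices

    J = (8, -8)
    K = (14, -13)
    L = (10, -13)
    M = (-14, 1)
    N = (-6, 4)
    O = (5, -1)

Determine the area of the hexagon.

Apply the shoelace formula: 2A = Σ (x_i·y_{i+1} − x_{i+1}·y_i), indices taken mod 6.
Σ = (8) + (-52) + (-172) + (-50) + (-14) + (-32) = -312
Area = |Σ|/2 = 156.

156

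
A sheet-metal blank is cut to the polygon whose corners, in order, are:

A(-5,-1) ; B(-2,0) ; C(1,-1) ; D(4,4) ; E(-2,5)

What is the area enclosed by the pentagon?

Apply the surveyor's formula: 2A = Σ (x_i·y_{i+1} − x_{i+1}·y_i), indices taken mod 5.
Σ = (-2) + (2) + (8) + (28) + (27) = 63
Area = |Σ|/2 = 31.5.

31.5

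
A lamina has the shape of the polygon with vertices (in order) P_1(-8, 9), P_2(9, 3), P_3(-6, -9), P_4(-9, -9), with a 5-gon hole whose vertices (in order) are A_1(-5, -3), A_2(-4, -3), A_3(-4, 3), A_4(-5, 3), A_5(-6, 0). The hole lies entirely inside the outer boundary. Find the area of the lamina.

165

Outer boundary:
Apply Gauss's area formula: 2A = Σ (x_i·y_{i+1} − x_{i+1}·y_i), indices taken mod 4.
Cross-terms: -105, -63, -27, -153  ⇒  Σ = -348
Area = |Σ|/2 = 174.
Hole:
Apply the shoelace formula: 2A = Σ (x_i·y_{i+1} − x_{i+1}·y_i), indices taken mod 5.
Cross-terms: 3, -24, 3, 18, 18  ⇒  Σ = 18
Area = |Σ|/2 = 9.
Net area = 174 − 9 = 165.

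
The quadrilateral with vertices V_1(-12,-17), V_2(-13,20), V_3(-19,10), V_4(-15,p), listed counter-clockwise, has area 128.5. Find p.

-9

The doubled signed area Σ (x_i y_{i+1} − x_{i+1} y_i) is linear in p.
With p=0 it equals 194; the coefficient of p is -7 (from the two edges through V_4).
So -7·p + 194 = 2·128.5 = 257 ⇒ p = -9.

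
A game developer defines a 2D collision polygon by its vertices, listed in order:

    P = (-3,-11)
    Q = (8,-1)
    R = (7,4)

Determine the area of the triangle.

P→Q: (-3)(-1) − (8)(-11) = 91
Q→R: (8)(4) − (7)(-1) = 39
R→P: (7)(-11) − (-3)(4) = -65
Σ = 65
Area = |Σ|/2 = 32.5.

32.5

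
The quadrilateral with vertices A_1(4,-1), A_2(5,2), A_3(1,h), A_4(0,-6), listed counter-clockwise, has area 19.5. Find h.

2

The doubled signed area Σ (x_i y_{i+1} − x_{i+1} y_i) is linear in h.
With h=0 it equals 29; the coefficient of h is 5 (from the two edges through A_3).
So 5·h + 29 = 2·19.5 = 39 ⇒ h = 2.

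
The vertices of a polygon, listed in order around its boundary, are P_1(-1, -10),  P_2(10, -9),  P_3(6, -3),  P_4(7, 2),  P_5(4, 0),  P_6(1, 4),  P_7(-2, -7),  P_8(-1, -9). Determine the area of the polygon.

Apply the shoelace formula: 2A = Σ (x_i·y_{i+1} − x_{i+1}·y_i), indices taken mod 8.
Cross-terms: 109, 24, 33, -8, 16, 1, 11, 1  ⇒  Σ = 187
Area = |Σ|/2 = 93.5.

93.5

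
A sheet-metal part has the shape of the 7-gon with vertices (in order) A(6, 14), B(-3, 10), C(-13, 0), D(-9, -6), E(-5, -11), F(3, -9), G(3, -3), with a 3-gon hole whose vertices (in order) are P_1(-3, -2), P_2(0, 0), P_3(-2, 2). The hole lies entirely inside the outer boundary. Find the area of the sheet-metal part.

262.5

Outer boundary:
Apply Gauss's area formula: 2A = Σ (x_i·y_{i+1} − x_{i+1}·y_i), indices taken mod 7.
A→B: (6)(10) − (-3)(14) = 102
B→C: (-3)(0) − (-13)(10) = 130
C→D: (-13)(-6) − (-9)(0) = 78
D→E: (-9)(-11) − (-5)(-6) = 69
E→F: (-5)(-9) − (3)(-11) = 78
F→G: (3)(-3) − (3)(-9) = 18
G→A: (3)(14) − (6)(-3) = 60
Σ = 535
Area = |Σ|/2 = 267.5.
Hole:
Σ = (0) + (0) + (10) = 10
Area = |Σ|/2 = 5.
Net area = 267.5 − 5 = 262.5.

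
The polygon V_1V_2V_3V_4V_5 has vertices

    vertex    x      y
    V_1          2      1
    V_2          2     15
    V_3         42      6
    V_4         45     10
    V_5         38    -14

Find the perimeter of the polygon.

|V_1V_2| = √((0)² + (14)²) = √196 = 14
|V_2V_3| = √((40)² + (-9)²) = √1681 = 41
|V_3V_4| = √((3)² + (4)²) = √25 = 5
|V_4V_5| = √((-7)² + (-24)²) = √625 = 25
|V_5V_1| = √((-36)² + (15)²) = √1521 = 39
Perimeter = 14 + 41 + 5 + 25 + 39 = 124.

124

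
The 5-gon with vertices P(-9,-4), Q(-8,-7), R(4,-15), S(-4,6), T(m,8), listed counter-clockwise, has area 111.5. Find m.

-4

The doubled signed area Σ (x_i y_{i+1} − x_{i+1} y_i) is linear in m.
With m=0 it equals 183; the coefficient of m is -10 (from the two edges through T).
So -10·m + 183 = 2·111.5 = 223 ⇒ m = -4.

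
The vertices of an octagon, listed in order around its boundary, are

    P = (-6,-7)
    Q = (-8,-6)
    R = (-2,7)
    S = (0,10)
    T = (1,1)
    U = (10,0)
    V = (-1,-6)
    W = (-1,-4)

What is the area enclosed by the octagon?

Σ = (-20) + (-68) + (-20) + (-10) + (-10) + (-60) + (-2) + (-17) = -207
Area = |Σ|/2 = 103.5.

103.5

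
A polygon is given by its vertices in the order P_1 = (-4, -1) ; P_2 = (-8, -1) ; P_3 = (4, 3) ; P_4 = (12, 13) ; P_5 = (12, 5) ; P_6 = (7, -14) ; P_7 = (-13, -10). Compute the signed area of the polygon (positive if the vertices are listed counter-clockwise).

-293

Σ = (-4) + (-20) + (16) + (-96) + (-203) + (-252) + (-27) = -586
Signed area = Σ/2 = -293 (negative ⇒ clockwise traversal).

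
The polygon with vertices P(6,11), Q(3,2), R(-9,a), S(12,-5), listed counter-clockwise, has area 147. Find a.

Write out the shoelace sum; only the two edges meeting at R involve a:
2·Area = [(3·a − (-9)·2) + ((-9)·(-5) − 12·a)] + 141
       = -9·a + 204 = 294
⇒ a = -10.

-10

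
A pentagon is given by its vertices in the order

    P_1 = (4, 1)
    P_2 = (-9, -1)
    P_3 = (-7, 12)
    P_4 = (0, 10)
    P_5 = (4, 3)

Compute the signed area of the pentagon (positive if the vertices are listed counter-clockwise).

Cross-terms: 5, -115, -70, -40, -8  ⇒  Σ = -228
Signed area = Σ/2 = -114 (negative ⇒ clockwise traversal).

-114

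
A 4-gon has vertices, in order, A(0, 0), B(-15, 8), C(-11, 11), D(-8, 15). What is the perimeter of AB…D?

44

|AB| = √((-15)² + (8)²) = √289 = 17
|BC| = √((4)² + (3)²) = √25 = 5
|CD| = √((3)² + (4)²) = √25 = 5
|DA| = √((8)² + (-15)²) = √289 = 17
Perimeter = 17 + 5 + 5 + 17 = 44.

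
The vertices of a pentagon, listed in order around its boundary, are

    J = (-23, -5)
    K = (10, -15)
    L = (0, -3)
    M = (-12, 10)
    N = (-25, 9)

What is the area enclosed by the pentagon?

401.5

Apply the surveyor's formula: 2A = Σ (x_i·y_{i+1} − x_{i+1}·y_i), indices taken mod 5.
Σ = (395) + (-30) + (-36) + (142) + (332) = 803
Area = |Σ|/2 = 401.5.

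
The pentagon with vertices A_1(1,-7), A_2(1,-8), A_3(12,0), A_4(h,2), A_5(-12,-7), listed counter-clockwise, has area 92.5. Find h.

Write out the shoelace sum; only the two edges meeting at A_4 involve h:
2·Area = [(12·2 − h·0) + (h·(-7) − (-12)·2)] + 186
       = -7·h + 234 = 185
⇒ h = 7.

7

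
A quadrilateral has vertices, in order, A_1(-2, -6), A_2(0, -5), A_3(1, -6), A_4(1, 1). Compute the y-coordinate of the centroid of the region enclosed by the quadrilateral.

Apply the shoelace (surveyor's) formula. First the cross-terms c_i = x_i·y_{i+1} − x_{i+1}·y_i:
  10, 5, 7, -4  ⇒  2A = 18, A = 9.
Then Σ (y_i + y_{i+1})·c_i = -180, so ȳ = -180 / (6·9) = -10/3.

-10/3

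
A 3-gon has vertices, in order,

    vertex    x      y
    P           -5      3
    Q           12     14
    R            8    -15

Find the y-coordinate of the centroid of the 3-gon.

Apply the shoelace (surveyor's) formula. First the cross-terms c_i = x_i·y_{i+1} − x_{i+1}·y_i:
  -106, -292, -51  ⇒  2A = -449, A = -224.5.
Then Σ (y_i + y_{i+1})·c_i = -898, so ȳ = -898 / (6·(-224.5)) = 2/3.

2/3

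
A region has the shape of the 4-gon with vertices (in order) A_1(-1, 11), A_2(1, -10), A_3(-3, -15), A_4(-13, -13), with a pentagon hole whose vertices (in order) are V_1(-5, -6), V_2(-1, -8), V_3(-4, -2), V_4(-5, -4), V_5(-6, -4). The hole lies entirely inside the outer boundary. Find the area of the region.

Outer boundary:
Apply the shoelace formula: 2A = Σ (x_i·y_{i+1} − x_{i+1}·y_i), indices taken mod 4.
A_1→A_2: (-1)(-10) − (1)(11) = -1
A_2→A_3: (1)(-15) − (-3)(-10) = -45
A_3→A_4: (-3)(-13) − (-13)(-15) = -156
A_4→A_1: (-13)(11) − (-1)(-13) = -156
Σ = -358
Area = |Σ|/2 = 179.
Hole:
Apply the surveyor's formula: 2A = Σ (x_i·y_{i+1} − x_{i+1}·y_i), indices taken mod 5.
Σ = (34) + (-30) + (6) + (-4) + (16) = 22
Area = |Σ|/2 = 11.
Net area = 179 − 11 = 168.

168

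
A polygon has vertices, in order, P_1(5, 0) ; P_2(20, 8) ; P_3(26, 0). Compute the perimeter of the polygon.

|P_1P_2| = √((15)² + (8)²) = √289 = 17
|P_2P_3| = √((6)² + (-8)²) = √100 = 10
|P_3P_1| = √((-21)² + (0)²) = √441 = 21
Perimeter = 17 + 10 + 21 = 48.

48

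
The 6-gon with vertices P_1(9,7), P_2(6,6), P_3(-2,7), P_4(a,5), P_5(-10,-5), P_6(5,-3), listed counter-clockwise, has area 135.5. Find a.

The doubled signed area Σ (x_i y_{i+1} − x_{i+1} y_i) is linear in a.
With a=0 it equals 223; the coefficient of a is -12 (from the two edges through P_4).
So -12·a + 223 = 2·135.5 = 271 ⇒ a = -4.

-4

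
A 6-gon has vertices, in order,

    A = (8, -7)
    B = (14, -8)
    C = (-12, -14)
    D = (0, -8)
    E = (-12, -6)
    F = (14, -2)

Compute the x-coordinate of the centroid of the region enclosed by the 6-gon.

178/87

Apply the shoelace formula. First the cross-terms c_i = x_i·y_{i+1} − x_{i+1}·y_i:
  34, -292, 96, -96, 108, -82  ⇒  2A = -232, A = -116.
Then Σ (x_i + x_{i+1})·c_i = -1424, so x̄ = -1424 / (6·(-116)) = 178/87.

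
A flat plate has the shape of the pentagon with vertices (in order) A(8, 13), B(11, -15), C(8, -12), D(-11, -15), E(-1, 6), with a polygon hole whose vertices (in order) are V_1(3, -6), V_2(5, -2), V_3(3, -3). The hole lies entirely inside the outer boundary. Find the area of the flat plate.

331.5

Outer boundary:
Apply the shoelace formula: 2A = Σ (x_i·y_{i+1} − x_{i+1}·y_i), indices taken mod 5.
A→B: (8)(-15) − (11)(13) = -263
B→C: (11)(-12) − (8)(-15) = -12
C→D: (8)(-15) − (-11)(-12) = -252
D→E: (-11)(6) − (-1)(-15) = -81
E→A: (-1)(13) − (8)(6) = -61
Σ = -669
Area = |Σ|/2 = 334.5.
Hole:
Apply the surveyor's formula: 2A = Σ (x_i·y_{i+1} − x_{i+1}·y_i), indices taken mod 3.
V_1→V_2: (3)(-2) − (5)(-6) = 24
V_2→V_3: (5)(-3) − (3)(-2) = -9
V_3→V_1: (3)(-6) − (3)(-3) = -9
Σ = 6
Area = |Σ|/2 = 3.
Net area = 334.5 − 3 = 331.5.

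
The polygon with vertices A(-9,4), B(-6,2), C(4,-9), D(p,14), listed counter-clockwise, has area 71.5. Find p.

-7

Write out the shoelace sum; only the two edges meeting at D involve p:
2·Area = [(4·14 − p·(-9)) + (p·4 − (-9)·14)] + 52
       = 13·p + 234 = 143
⇒ p = -7.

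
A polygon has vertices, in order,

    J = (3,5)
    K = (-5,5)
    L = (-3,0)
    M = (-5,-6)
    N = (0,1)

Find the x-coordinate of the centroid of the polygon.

Apply the shoelace formula. First the cross-terms c_i = x_i·y_{i+1} − x_{i+1}·y_i:
  40, 15, 18, -5, -3  ⇒  2A = 65, A = 32.5.
Then Σ (x_i + x_{i+1})·c_i = -328, so x̄ = -328 / (6·32.5) = -328/195.

-328/195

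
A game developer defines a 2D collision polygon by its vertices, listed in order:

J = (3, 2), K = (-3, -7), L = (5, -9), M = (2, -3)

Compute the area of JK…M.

Σ = (-15) + (62) + (3) + (13) = 63
Area = |Σ|/2 = 31.5.

31.5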